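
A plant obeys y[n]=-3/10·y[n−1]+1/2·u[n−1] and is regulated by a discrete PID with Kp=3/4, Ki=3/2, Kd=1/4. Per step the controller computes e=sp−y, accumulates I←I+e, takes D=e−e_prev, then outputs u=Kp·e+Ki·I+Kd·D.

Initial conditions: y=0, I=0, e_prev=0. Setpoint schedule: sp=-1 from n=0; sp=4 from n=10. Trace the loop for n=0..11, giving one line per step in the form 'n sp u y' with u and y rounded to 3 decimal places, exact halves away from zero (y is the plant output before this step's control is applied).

0 -1 -2.500 0.000
1 -1 -0.625 -1.250
2 -1 -3.844 0.063
3 -1 -0.102 -1.941
4 -1 -5.371 0.531
5 -1 1.391 -2.845
6 -1 -7.671 1.549
7 -1 4.227 -4.300
8 -1 -11.544 3.404
9 -1 9.268 -6.793
10 4 -5.754 6.672
11 4 21.231 -4.879

(exact arithmetic carried between steps; '≈' marks a value shown rounded to 6 d.p. or computed from one; I and e_prev carry over from the previous line; the table rounds u and y to 3 d.p., halves away from zero)
n=0: y=0, sp=-1, e=sp−y=-1; I=-1, D=e−e_prev=-1; u=3/4·(-1)+3/2·(-1)+1/4·(-1)=-2.5; next y=-3/10·0+1/2·(-2.5)=-1.25
n=1: y=-1.25, sp=-1, e=sp−y=0.25; I=-0.75, D=e−e_prev=1.25; u=3/4·0.25+3/2·(-0.75)+1/4·1.25=-0.625; next y=-3/10·(-1.25)+1/2·(-0.625)=0.0625
n=2: y=0.0625, sp=-1, e=sp−y=-1.0625; I=-1.8125, D=e−e_prev=-1.3125; u=3/4·(-1.0625)+3/2·(-1.8125)+1/4·(-1.3125)=-3.84375; next y=-3/10·0.0625+1/2·(-3.84375)=-1.940625
n=3: y=-1.940625, sp=-1, e=sp−y=0.940625; I=-0.871875, D=e−e_prev=2.003125; u=3/4·0.940625+3/2·(-0.871875)+1/4·2.003125≈-0.101563; next y=-3/10·(-1.940625)+1/2·(-0.101563)≈0.531406
n=4: y≈0.531406, sp=-1, e=sp−y≈-1.531406; I≈-2.403281, D=e−e_prev≈-2.472031; u=3/4·(-1.531406)+3/2·(-2.403281)+1/4·(-2.472031)≈-5.371484; next y=-3/10·0.531406+1/2·(-5.371484)≈-2.845164
n=5: y≈-2.845164, sp=-1, e=sp−y≈1.845164; I≈-0.558117, D=e−e_prev≈3.376570; u=3/4·1.845164+3/2·(-0.558117)+1/4·3.376570≈1.390840; next y=-3/10·(-2.845164)+1/2·1.390840≈1.548969
n=6: y≈1.548969, sp=-1, e=sp−y≈-2.548969; I≈-3.107086, D=e−e_prev≈-4.394133; u=3/4·(-2.548969)+3/2·(-3.107086)+1/4·(-4.394133)≈-7.670890; next y=-3/10·1.548969+1/2·(-7.670890)≈-4.300136
n=7: y≈-4.300136, sp=-1, e=sp−y≈3.300136; I≈0.193049, D=e−e_prev≈5.849105; u=3/4·3.300136+3/2·0.193049+1/4·5.849105≈4.226952; next y=-3/10·(-4.300136)+1/2·4.226952≈3.403517
n=8: y≈3.403517, sp=-1, e=sp−y≈-4.403517; I≈-4.210467, D=e−e_prev≈-7.703652; u=3/4·(-4.403517)+3/2·(-4.210467)+1/4·(-7.703652)≈-11.544251; next y=-3/10·3.403517+1/2·(-11.544251)≈-6.793181
n=9: y≈-6.793181, sp=-1, e=sp−y≈5.793181; I≈1.582713, D=e−e_prev≈10.196697; u=3/4·5.793181+3/2·1.582713+1/4·10.196697≈9.268130; next y=-3/10·(-6.793181)+1/2·9.268130≈6.672019
n=10: y≈6.672019, sp=4, e=sp−y≈-2.672019; I≈-1.089306, D=e−e_prev≈-8.465200; u=3/4·(-2.672019)+3/2·(-1.089306)+1/4·(-8.465200)≈-5.754273; next y=-3/10·6.672019+1/2·(-5.754273)≈-4.878742
n=11: y≈-4.878742, sp=4, e=sp−y≈8.878742; I≈7.789436, D=e−e_prev≈11.550761; u=3/4·8.878742+3/2·7.789436+1/4·11.550761≈21.230902; next y=-3/10·(-4.878742)+1/2·21.230902≈12.079073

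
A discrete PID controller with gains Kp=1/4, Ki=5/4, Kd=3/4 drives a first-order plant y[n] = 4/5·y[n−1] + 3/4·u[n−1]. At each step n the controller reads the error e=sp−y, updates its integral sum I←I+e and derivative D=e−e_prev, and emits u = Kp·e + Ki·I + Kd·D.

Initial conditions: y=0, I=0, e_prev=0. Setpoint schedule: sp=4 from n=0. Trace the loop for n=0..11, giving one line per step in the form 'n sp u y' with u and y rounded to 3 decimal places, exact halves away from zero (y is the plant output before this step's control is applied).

(exact arithmetic carried between steps; '≈' marks a value shown rounded to 6 d.p. or computed from one; I and e_prev carry over from the previous line; the table rounds u and y to 3 d.p., halves away from zero)
n=0: y=0, sp=4, e=sp−y=4; I=4, D=e−e_prev=4; u=1/4·4+5/4·4+3/4·4=9; next y=4/5·0+3/4·9=6.75
n=1: y=6.75, sp=4, e=sp−y=-2.75; I=1.25, D=e−e_prev=-6.75; u=1/4·(-2.75)+5/4·1.25+3/4·(-6.75)=-4.1875; next y=4/5·6.75+3/4·(-4.1875)=2.259375
n=2: y=2.259375, sp=4, e=sp−y=1.740625; I=2.990625, D=e−e_prev=4.490625; u=1/4·1.740625+5/4·2.990625+3/4·4.490625≈7.541406; next y=4/5·2.259375+3/4·7.541406≈7.463555
n=3: y≈7.463555, sp=4, e=sp−y≈-3.463555; I≈-0.472930, D=e−e_prev≈-5.204180; u=1/4·(-3.463555)+5/4·(-0.472930)+3/4·(-5.204180)≈-5.360186; next y=4/5·7.463555+3/4·(-5.360186)≈1.950705
n=4: y≈1.950705, sp=4, e=sp−y≈2.049295; I≈1.576366, D=e−e_prev≈5.512850; u=1/4·2.049295+5/4·1.576366+3/4·5.512850≈6.617419; next y=4/5·1.950705+3/4·6.617419≈6.523628
n=5: y≈6.523628, sp=4, e=sp−y≈-2.523628; I≈-0.947262, D=e−e_prev≈-4.572923; u=1/4·(-2.523628)+5/4·(-0.947262)+3/4·(-4.572923)≈-5.244677; next y=4/5·6.523628+3/4·(-5.244677)≈1.285395
n=6: y≈1.285395, sp=4, e=sp−y≈2.714605; I≈1.767343, D=e−e_prev≈5.238233; u=1/4·2.714605+5/4·1.767343+3/4·5.238233≈6.816505; next y=4/5·1.285395+3/4·6.816505≈6.140695
n=7: y≈6.140695, sp=4, e=sp−y≈-2.140695; I≈-0.373351, D=e−e_prev≈-4.855300; u=1/4·(-2.140695)+5/4·(-0.373351)+3/4·(-4.855300)≈-4.643338; next y=4/5·6.140695+3/4·(-4.643338)≈1.430052
n=8: y≈1.430052, sp=4, e=sp−y≈2.569948; I≈2.196596, D=e−e_prev≈4.710642; u=1/4·2.569948+5/4·2.196596+3/4·4.710642≈6.921214; next y=4/5·1.430052+3/4·6.921214≈6.334952
n=9: y≈6.334952, sp=4, e=sp−y≈-2.334952; I≈-0.138356, D=e−e_prev≈-4.904900; u=1/4·(-2.334952)+5/4·(-0.138356)+3/4·(-4.904900)≈-4.435358; next y=4/5·6.334952+3/4·(-4.435358)≈1.741443
n=10: y≈1.741443, sp=4, e=sp−y≈2.258557; I≈2.120201, D=e−e_prev≈4.593509; u=1/4·2.258557+5/4·2.120201+3/4·4.593509≈6.660022; next y=4/5·1.741443+3/4·6.660022≈6.388171
n=11: y≈6.388171, sp=4, e=sp−y≈-2.388171; I≈-0.267970, D=e−e_prev≈-4.646728; u=1/4·(-2.388171)+5/4·(-0.267970)+3/4·(-4.646728)≈-4.417052; next y=4/5·6.388171+3/4·(-4.417052)≈1.797748

0 4 9.000 0.000
1 4 -4.188 6.750
2 4 7.541 2.259
3 4 -5.360 7.464
4 4 6.617 1.951
5 4 -5.245 6.524
6 4 6.817 1.285
7 4 -4.643 6.141
8 4 6.921 1.430
9 4 -4.435 6.335
10 4 6.660 1.741
11 4 -4.417 6.388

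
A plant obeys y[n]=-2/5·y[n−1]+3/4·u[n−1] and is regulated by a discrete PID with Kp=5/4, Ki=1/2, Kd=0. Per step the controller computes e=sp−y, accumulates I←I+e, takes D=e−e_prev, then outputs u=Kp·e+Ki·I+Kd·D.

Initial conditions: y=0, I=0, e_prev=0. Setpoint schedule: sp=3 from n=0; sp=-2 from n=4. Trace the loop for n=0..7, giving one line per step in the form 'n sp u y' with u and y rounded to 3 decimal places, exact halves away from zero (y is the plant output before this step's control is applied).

(exact arithmetic carried between steps; '≈' marks a value shown rounded to 6 d.p. or computed from one; I and e_prev carry over from the previous line; the table rounds u and y to 3 d.p., halves away from zero)
n=0: y=0, sp=3, e=sp−y=3; I=3, D=e−e_prev=3; u=5/4·3+1/2·3+0·3=5.25; next y=-2/5·0+3/4·5.25=3.9375
n=1: y=3.9375, sp=3, e=sp−y=-0.9375; I=2.0625, D=e−e_prev=-3.9375; u=5/4·(-0.9375)+1/2·2.0625+0·(-3.9375)=-0.140625; next y=-2/5·3.9375+3/4·(-0.140625)≈-1.680469
n=2: y≈-1.680469, sp=3, e=sp−y≈4.680469; I≈6.742969, D=e−e_prev≈5.617969; u=5/4·4.680469+1/2·6.742969+0·5.617969≈9.222070; next y=-2/5·(-1.680469)+3/4·9.222070≈7.588740
n=3: y≈7.588740, sp=3, e=sp−y≈-4.588740; I≈2.154229, D=e−e_prev≈-9.269209; u=5/4·(-4.588740)+1/2·2.154229+0·(-9.269209)≈-4.658811; next y=-2/5·7.588740+3/4·(-4.658811)≈-6.529604
n=4: y≈-6.529604, sp=-2, e=sp−y≈4.529604; I≈6.683833, D=e−e_prev≈9.118345; u=5/4·4.529604+1/2·6.683833+0·9.118345≈9.003922; next y=-2/5·(-6.529604)+3/4·9.003922≈9.364783
n=5: y≈9.364783, sp=-2, e=sp−y≈-11.364783; I≈-4.680950, D=e−e_prev≈-15.894388; u=5/4·(-11.364783)+1/2·(-4.680950)+0·(-15.894388)≈-16.546454; next y=-2/5·9.364783+3/4·(-16.546454)≈-16.155754
n=6: y≈-16.155754, sp=-2, e=sp−y≈14.155754; I≈9.474804, D=e−e_prev≈25.520537; u=5/4·14.155754+1/2·9.474804+0·25.520537≈22.432094; next y=-2/5·(-16.155754)+3/4·22.432094≈23.286372
n=7: y≈23.286372, sp=-2, e=sp−y≈-25.286372; I≈-15.811569, D=e−e_prev≈-39.442126; u=5/4·(-25.286372)+1/2·(-15.811569)+0·(-39.442126)≈-39.513749; next y=-2/5·23.286372+3/4·(-39.513749)≈-38.949861

0 3 5.250 0.000
1 3 -0.141 3.938
2 3 9.222 -1.680
3 3 -4.659 7.589
4 -2 9.004 -6.530
5 -2 -16.546 9.365
6 -2 22.432 -16.156
7 -2 -39.514 23.286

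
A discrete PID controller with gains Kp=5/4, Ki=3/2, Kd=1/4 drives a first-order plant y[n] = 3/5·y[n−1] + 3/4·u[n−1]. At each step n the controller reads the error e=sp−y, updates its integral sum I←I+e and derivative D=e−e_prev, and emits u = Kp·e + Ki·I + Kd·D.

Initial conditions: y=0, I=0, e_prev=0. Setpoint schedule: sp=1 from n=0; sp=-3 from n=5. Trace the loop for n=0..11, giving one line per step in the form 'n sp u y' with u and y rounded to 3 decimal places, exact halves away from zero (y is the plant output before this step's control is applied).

0 1 3.000 0.000
1 1 -2.500 2.250
2 1 4.513 -0.525
3 1 -4.677 3.069
4 1 7.324 -1.666
5 -3 -20.339 4.493
6 -3 22.115 -12.558
7 -3 -32.640 9.052
8 -3 38.987 -19.049
9 -3 -54.544 17.811
10 -3 67.551 -30.221
11 -3 -91.881 32.531

(exact arithmetic carried between steps; '≈' marks a value shown rounded to 6 d.p. or computed from one; I and e_prev carry over from the previous line; the table rounds u and y to 3 d.p., halves away from zero)
n=0: y=0, sp=1, e=sp−y=1; I=1, D=e−e_prev=1; u=5/4·1+3/2·1+1/4·1=3; next y=3/5·0+3/4·3=2.25
n=1: y=2.25, sp=1, e=sp−y=-1.25; I=-0.25, D=e−e_prev=-2.25; u=5/4·(-1.25)+3/2·(-0.25)+1/4·(-2.25)=-2.5; next y=3/5·2.25+3/4·(-2.5)=-0.525
n=2: y=-0.525, sp=1, e=sp−y=1.525; I=1.275, D=e−e_prev=2.775; u=5/4·1.525+3/2·1.275+1/4·2.775=4.5125; next y=3/5·(-0.525)+3/4·4.5125=3.069375
n=3: y=3.069375, sp=1, e=sp−y=-2.069375; I=-0.794375, D=e−e_prev=-3.594375; u=5/4·(-2.069375)+3/2·(-0.794375)+1/4·(-3.594375)=-4.676875; next y=3/5·3.069375+3/4·(-4.676875)≈-1.666031
n=4: y≈-1.666031, sp=1, e=sp−y≈2.666031; I≈1.871656, D=e−e_prev≈4.735406; u=5/4·2.666031+3/2·1.871656+1/4·4.735406≈7.323875; next y=3/5·(-1.666031)+3/4·7.323875≈4.493288
n=5: y≈4.493288, sp=-3, e=sp−y≈-7.493288; I≈-5.621631, D=e−e_prev≈-10.159319; u=5/4·(-7.493288)+3/2·(-5.621631)+1/4·(-10.159319)≈-20.338886; next y=3/5·4.493288+3/4·(-20.338886)≈-12.558192
n=6: y≈-12.558192, sp=-3, e=sp−y≈9.558192; I≈3.936561, D=e−e_prev≈17.051479; u=5/4·9.558192+3/2·3.936561+1/4·17.051479≈22.115451; next y=3/5·(-12.558192)+3/4·22.115451≈9.051673
n=7: y≈9.051673, sp=-3, e=sp−y≈-12.051673; I≈-8.115112, D=e−e_prev≈-21.609865; u=5/4·(-12.051673)+3/2·(-8.115112)+1/4·(-21.609865)≈-32.639726; next y=3/5·9.051673+3/4·(-32.639726)≈-19.048791
n=8: y≈-19.048791, sp=-3, e=sp−y≈16.048791; I≈7.933678, D=e−e_prev≈28.100464; u=5/4·16.048791+3/2·7.933678+1/4·28.100464≈38.986622; next y=3/5·(-19.048791)+3/4·38.986622≈17.810692
n=9: y≈17.810692, sp=-3, e=sp−y≈-20.810692; I≈-12.877014, D=e−e_prev≈-36.859482; u=5/4·(-20.810692)+3/2·(-12.877014)+1/4·(-36.859482)≈-54.543756; next y=3/5·17.810692+3/4·(-54.543756)≈-30.221402
n=10: y≈-30.221402, sp=-3, e=sp−y≈27.221402; I≈14.344388, D=e−e_prev≈48.032094; u=5/4·27.221402+3/2·14.344388+1/4·48.032094≈67.551358; next y=3/5·(-30.221402)+3/4·67.551358≈32.530677
n=11: y≈32.530677, sp=-3, e=sp−y≈-35.530677; I≈-21.186289, D=e−e_prev≈-62.752079; u=5/4·(-35.530677)+3/2·(-21.186289)+1/4·(-62.752079)≈-91.880800; next y=3/5·32.530677+3/4·(-91.880800)≈-49.392194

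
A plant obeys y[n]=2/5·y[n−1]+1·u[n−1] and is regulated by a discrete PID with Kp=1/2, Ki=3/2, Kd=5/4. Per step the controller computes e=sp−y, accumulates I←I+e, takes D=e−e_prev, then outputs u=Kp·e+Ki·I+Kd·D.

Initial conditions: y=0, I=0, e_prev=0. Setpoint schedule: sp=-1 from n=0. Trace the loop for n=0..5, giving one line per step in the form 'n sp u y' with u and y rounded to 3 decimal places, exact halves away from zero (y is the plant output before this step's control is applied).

(exact arithmetic carried between steps; '≈' marks a value shown rounded to 6 d.p. or computed from one; I and e_prev carry over from the previous line; the table rounds u and y to 3 d.p., halves away from zero)
n=0: y=0, sp=-1, e=sp−y=-1; I=-1, D=e−e_prev=-1; u=1/2·(-1)+3/2·(-1)+5/4·(-1)=-3.25; next y=2/5·0+1·(-3.25)=-3.25
n=1: y=-3.25, sp=-1, e=sp−y=2.25; I=1.25, D=e−e_prev=3.25; u=1/2·2.25+3/2·1.25+5/4·3.25=7.0625; next y=2/5·(-3.25)+1·7.0625=5.7625
n=2: y=5.7625, sp=-1, e=sp−y=-6.7625; I=-5.5125, D=e−e_prev=-9.0125; u=1/2·(-6.7625)+3/2·(-5.5125)+5/4·(-9.0125)=-22.915625; next y=2/5·5.7625+1·(-22.915625)=-20.610625
n=3: y=-20.610625, sp=-1, e=sp−y=19.610625; I=14.098125, D=e−e_prev=26.373125; u=1/2·19.610625+3/2·14.098125+5/4·26.373125≈63.918906; next y=2/5·(-20.610625)+1·63.918906≈55.674656
n=4: y≈55.674656, sp=-1, e=sp−y≈-56.674656; I≈-42.576531, D=e−e_prev≈-76.285281; u=1/2·(-56.674656)+3/2·(-42.576531)+5/4·(-76.285281)≈-187.558727; next y=2/5·55.674656+1·(-187.558727)≈-165.288864
n=5: y≈-165.288864, sp=-1, e=sp−y≈164.288864; I≈121.712333, D=e−e_prev≈220.963520; u=1/2·164.288864+3/2·121.712333+5/4·220.963520≈540.917332; next y=2/5·(-165.288864)+1·540.917332≈474.801786

0 -1 -3.250 0.000
1 -1 7.063 -3.250
2 -1 -22.916 5.763
3 -1 63.919 -20.611
4 -1 -187.559 55.675
5 -1 540.917 -165.289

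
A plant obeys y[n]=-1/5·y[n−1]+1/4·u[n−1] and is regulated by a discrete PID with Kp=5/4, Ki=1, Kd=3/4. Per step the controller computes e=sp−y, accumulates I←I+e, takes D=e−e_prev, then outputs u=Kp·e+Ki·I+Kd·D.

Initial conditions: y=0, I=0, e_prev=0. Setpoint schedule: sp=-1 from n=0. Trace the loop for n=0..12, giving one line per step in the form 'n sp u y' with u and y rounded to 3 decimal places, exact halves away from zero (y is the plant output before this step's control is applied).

0 -1 -3.000 0.000
1 -1 -1.000 -0.750
2 -1 -3.763 -0.100
3 -1 -1.713 -0.921
4 -1 -4.437 -0.244
5 -1 -2.237 -1.061
6 -1 -4.929 -0.347
7 -1 -2.600 -1.163
8 -1 -5.285 -0.417
9 -1 -2.847 -1.238
10 -1 -5.545 -0.464
11 -1 -3.013 -1.293
12 -1 -5.738 -0.495

(exact arithmetic carried between steps; '≈' marks a value shown rounded to 6 d.p. or computed from one; I and e_prev carry over from the previous line; the table rounds u and y to 3 d.p., halves away from zero)
n=0: y=0, sp=-1, e=sp−y=-1; I=-1, D=e−e_prev=-1; u=5/4·(-1)+1·(-1)+3/4·(-1)=-3; next y=-1/5·0+1/4·(-3)=-0.75
n=1: y=-0.75, sp=-1, e=sp−y=-0.25; I=-1.25, D=e−e_prev=0.75; u=5/4·(-0.25)+1·(-1.25)+3/4·0.75=-1; next y=-1/5·(-0.75)+1/4·(-1)=-0.1
n=2: y=-0.1, sp=-1, e=sp−y=-0.9; I=-2.15, D=e−e_prev=-0.65; u=5/4·(-0.9)+1·(-2.15)+3/4·(-0.65)=-3.7625; next y=-1/5·(-0.1)+1/4·(-3.7625)=-0.920625
n=3: y=-0.920625, sp=-1, e=sp−y=-0.079375; I=-2.229375, D=e−e_prev=0.820625; u=5/4·(-0.079375)+1·(-2.229375)+3/4·0.820625=-1.713125; next y=-1/5·(-0.920625)+1/4·(-1.713125)≈-0.244156
n=4: y≈-0.244156, sp=-1, e=sp−y≈-0.755844; I≈-2.985219, D=e−e_prev≈-0.676469; u=5/4·(-0.755844)+1·(-2.985219)+3/4·(-0.676469)≈-4.437375; next y=-1/5·(-0.244156)+1/4·(-4.437375)≈-1.060513
n=5: y≈-1.060513, sp=-1, e=sp−y≈0.060513; I≈-2.924706, D=e−e_prev≈0.816356; u=5/4·0.060513+1·(-2.924706)+3/4·0.816356≈-2.236798; next y=-1/5·(-1.060513)+1/4·(-2.236798)≈-0.347097
n=6: y≈-0.347097, sp=-1, e=sp−y≈-0.652903; I≈-3.577609, D=e−e_prev≈-0.713415; u=5/4·(-0.652903)+1·(-3.577609)+3/4·(-0.713415)≈-4.928799; next y=-1/5·(-0.347097)+1/4·(-4.928799)≈-1.162780
n=7: y≈-1.162780, sp=-1, e=sp−y≈0.162780; I≈-3.414829, D=e−e_prev≈0.815683; u=5/4·0.162780+1·(-3.414829)+3/4·0.815683≈-2.599591; next y=-1/5·(-1.162780)+1/4·(-2.599591)≈-0.417342
n=8: y≈-0.417342, sp=-1, e=sp−y≈-0.582658; I≈-3.997487, D=e−e_prev≈-0.745439; u=5/4·(-0.582658)+1·(-3.997487)+3/4·(-0.745439)≈-5.284889; next y=-1/5·(-0.417342)+1/4·(-5.284889)≈-1.237754
n=9: y≈-1.237754, sp=-1, e=sp−y≈0.237754; I≈-3.759733, D=e−e_prev≈0.820412; u=5/4·0.237754+1·(-3.759733)+3/4·0.820412≈-2.847231; next y=-1/5·(-1.237754)+1/4·(-2.847231)≈-0.464257
n=10: y≈-0.464257, sp=-1, e=sp−y≈-0.535743; I≈-4.295476, D=e−e_prev≈-0.773497; u=5/4·(-0.535743)+1·(-4.295476)+3/4·(-0.773497)≈-5.545277; next y=-1/5·(-0.464257)+1/4·(-5.545277)≈-1.293468
n=11: y≈-1.293468, sp=-1, e=sp−y≈0.293468; I≈-4.002008, D=e−e_prev≈0.829211; u=5/4·0.293468+1·(-4.002008)+3/4·0.829211≈-3.013265; next y=-1/5·(-1.293468)+1/4·(-3.013265)≈-0.494623
n=12: y≈-0.494623, sp=-1, e=sp−y≈-0.505377; I≈-4.507385, D=e−e_prev≈-0.798845; u=5/4·(-0.505377)+1·(-4.507385)+3/4·(-0.798845)≈-5.738241; next y=-1/5·(-0.494623)+1/4·(-5.738241)≈-1.335636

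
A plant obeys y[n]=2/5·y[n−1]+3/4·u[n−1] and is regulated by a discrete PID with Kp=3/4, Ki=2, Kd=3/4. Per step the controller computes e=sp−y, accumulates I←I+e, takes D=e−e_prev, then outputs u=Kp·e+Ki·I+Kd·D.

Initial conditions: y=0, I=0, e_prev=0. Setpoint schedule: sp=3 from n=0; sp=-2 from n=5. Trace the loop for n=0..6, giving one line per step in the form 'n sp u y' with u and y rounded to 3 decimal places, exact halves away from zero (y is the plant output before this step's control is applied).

0 3 10.500 0.000
1 3 -13.313 7.875
2 3 34.327 -6.834
3 3 -61.496 23.011
4 3 130.616 -36.918
5 -2 -272.390 83.195
6 -2 540.788 -171.014

(exact arithmetic carried between steps; '≈' marks a value shown rounded to 6 d.p. or computed from one; I and e_prev carry over from the previous line; the table rounds u and y to 3 d.p., halves away from zero)
n=0: y=0, sp=3, e=sp−y=3; I=3, D=e−e_prev=3; u=3/4·3+2·3+3/4·3=10.5; next y=2/5·0+3/4·10.5=7.875
n=1: y=7.875, sp=3, e=sp−y=-4.875; I=-1.875, D=e−e_prev=-7.875; u=3/4·(-4.875)+2·(-1.875)+3/4·(-7.875)=-13.3125; next y=2/5·7.875+3/4·(-13.3125)=-6.834375
n=2: y=-6.834375, sp=3, e=sp−y=9.834375; I=7.959375, D=e−e_prev=14.709375; u=3/4·9.834375+2·7.959375+3/4·14.709375≈34.326563; next y=2/5·(-6.834375)+3/4·34.326563≈23.011172
n=3: y≈23.011172, sp=3, e=sp−y≈-20.011172; I≈-12.051797, D=e−e_prev≈-29.845547; u=3/4·(-20.011172)+2·(-12.051797)+3/4·(-29.845547)≈-61.496133; next y=2/5·23.011172+3/4·(-61.496133)≈-36.917631
n=4: y≈-36.917631, sp=3, e=sp−y≈39.917631; I≈27.865834, D=e−e_prev≈59.928803; u=3/4·39.917631+2·27.865834+3/4·59.928803≈130.616493; next y=2/5·(-36.917631)+3/4·130.616493≈83.195318
n=5: y≈83.195318, sp=-2, e=sp−y≈-85.195318; I≈-57.329484, D=e−e_prev≈-125.112948; u=3/4·(-85.195318)+2·(-57.329484)+3/4·(-125.112948)≈-272.390167; next y=2/5·83.195318+3/4·(-272.390167)≈-171.014498
n=6: y≈-171.014498, sp=-2, e=sp−y≈169.014498; I≈111.685014, D=e−e_prev≈254.209815; u=3/4·169.014498+2·111.685014+3/4·254.209815≈540.788264; next y=2/5·(-171.014498)+3/4·540.788264≈337.185399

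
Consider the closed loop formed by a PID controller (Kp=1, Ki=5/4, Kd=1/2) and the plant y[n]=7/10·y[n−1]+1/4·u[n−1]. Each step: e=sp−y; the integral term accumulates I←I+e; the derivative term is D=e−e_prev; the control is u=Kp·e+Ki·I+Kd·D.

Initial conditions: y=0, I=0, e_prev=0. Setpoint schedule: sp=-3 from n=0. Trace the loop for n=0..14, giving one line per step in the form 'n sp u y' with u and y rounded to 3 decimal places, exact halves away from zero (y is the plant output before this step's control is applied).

0 -3 -8.250 0.000
1 -3 -4.828 -2.063
2 -3 -5.413 -2.651
3 -3 -4.609 -3.209
4 -3 -4.106 -3.399
5 -3 -3.683 -3.405
6 -3 -3.457 -3.305
7 -3 -3.376 -3.178
8 -3 -3.391 -3.068
9 -3 -3.451 -2.995
10 -3 -3.519 -2.960
11 -3 -3.574 -2.951
12 -3 -3.608 -2.959
13 -3 -3.624 -2.974
14 -3 -3.626 -2.988

(exact arithmetic carried between steps; '≈' marks a value shown rounded to 6 d.p. or computed from one; I and e_prev carry over from the previous line; the table rounds u and y to 3 d.p., halves away from zero)
n=0: y=0, sp=-3, e=sp−y=-3; I=-3, D=e−e_prev=-3; u=1·(-3)+5/4·(-3)+1/2·(-3)=-8.25; next y=7/10·0+1/4·(-8.25)=-2.0625
n=1: y=-2.0625, sp=-3, e=sp−y=-0.9375; I=-3.9375, D=e−e_prev=2.0625; u=1·(-0.9375)+5/4·(-3.9375)+1/2·2.0625=-4.828125; next y=7/10·(-2.0625)+1/4·(-4.828125)≈-2.650781
n=2: y≈-2.650781, sp=-3, e=sp−y≈-0.349219; I≈-4.286719, D=e−e_prev≈0.588281; u=1·(-0.349219)+5/4·(-4.286719)+1/2·0.588281≈-5.413477; next y=7/10·(-2.650781)+1/4·(-5.413477)≈-3.208916
n=3: y≈-3.208916, sp=-3, e=sp−y≈0.208916; I≈-4.077803, D=e−e_prev≈0.558135; u=1·0.208916+5/4·(-4.077803)+1/2·0.558135≈-4.609270; next y=7/10·(-3.208916)+1/4·(-4.609270)≈-3.398559
n=4: y≈-3.398559, sp=-3, e=sp−y≈0.398559; I≈-3.679244, D=e−e_prev≈0.189643; u=1·0.398559+5/4·(-3.679244)+1/2·0.189643≈-4.105675; next y=7/10·(-3.398559)+1/4·(-4.105675)≈-3.405410
n=5: y≈-3.405410, sp=-3, e=sp−y≈0.405410; I≈-3.273834, D=e−e_prev≈0.006851; u=1·0.405410+5/4·(-3.273834)+1/2·0.006851≈-3.683457; next y=7/10·(-3.405410)+1/4·(-3.683457)≈-3.304651
n=6: y≈-3.304651, sp=-3, e=sp−y≈0.304651; I≈-2.969183, D=e−e_prev≈-0.100759; u=1·0.304651+5/4·(-2.969183)+1/2·(-0.100759)≈-3.457207; next y=7/10·(-3.304651)+1/4·(-3.457207)≈-3.177558
n=7: y≈-3.177558, sp=-3, e=sp−y≈0.177558; I≈-2.791625, D=e−e_prev≈-0.127094; u=1·0.177558+5/4·(-2.791625)+1/2·(-0.127094)≈-3.375521; next y=7/10·(-3.177558)+1/4·(-3.375521)≈-3.068171
n=8: y≈-3.068171, sp=-3, e=sp−y≈0.068171; I≈-2.723455, D=e−e_prev≈-0.109387; u=1·0.068171+5/4·(-2.723455)+1/2·(-0.109387)≈-3.390842; next y=7/10·(-3.068171)+1/4·(-3.390842)≈-2.995430
n=9: y≈-2.995430, sp=-3, e=sp−y≈-0.004570; I≈-2.728025, D=e−e_prev≈-0.072741; u=1·(-0.004570)+5/4·(-2.728025)+1/2·(-0.072741)≈-3.450972; next y=7/10·(-2.995430)+1/4·(-3.450972)≈-2.959544
n=10: y≈-2.959544, sp=-3, e=sp−y≈-0.040456; I≈-2.768481, D=e−e_prev≈-0.035886; u=1·(-0.040456)+5/4·(-2.768481)+1/2·(-0.035886)≈-3.519001; next y=7/10·(-2.959544)+1/4·(-3.519001)≈-2.951431
n=11: y≈-2.951431, sp=-3, e=sp−y≈-0.048569; I≈-2.817050, D=e−e_prev≈-0.008113; u=1·(-0.048569)+5/4·(-2.817050)+1/2·(-0.008113)≈-3.573939; next y=7/10·(-2.951431)+1/4·(-3.573939)≈-2.959486
n=12: y≈-2.959486, sp=-3, e=sp−y≈-0.040514; I≈-2.857564, D=e−e_prev≈0.008055; u=1·(-0.040514)+5/4·(-2.857564)+1/2·0.008055≈-3.608441; next y=7/10·(-2.959486)+1/4·(-3.608441)≈-2.973751
n=13: y≈-2.973751, sp=-3, e=sp−y≈-0.026249; I≈-2.883813, D=e−e_prev≈0.014264; u=1·(-0.026249)+5/4·(-2.883813)+1/2·0.014264≈-3.623884; next y=7/10·(-2.973751)+1/4·(-3.623884)≈-2.987596
n=14: y≈-2.987596, sp=-3, e=sp−y≈-0.012404; I≈-2.896217, D=e−e_prev≈0.013846; u=1·(-0.012404)+5/4·(-2.896217)+1/2·0.013846≈-3.625752; next y=7/10·(-2.987596)+1/4·(-3.625752)≈-2.997755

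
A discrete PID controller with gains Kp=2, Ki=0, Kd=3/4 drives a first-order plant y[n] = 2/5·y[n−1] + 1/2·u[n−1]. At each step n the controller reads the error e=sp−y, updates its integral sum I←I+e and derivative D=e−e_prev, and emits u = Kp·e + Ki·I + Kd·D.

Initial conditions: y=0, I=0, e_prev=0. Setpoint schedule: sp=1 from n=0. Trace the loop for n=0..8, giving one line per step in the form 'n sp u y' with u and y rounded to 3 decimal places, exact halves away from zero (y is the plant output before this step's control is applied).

(exact arithmetic carried between steps; '≈' marks a value shown rounded to 6 d.p. or computed from one; I and e_prev carry over from the previous line; the table rounds u and y to 3 d.p., halves away from zero)
n=0: y=0, sp=1, e=sp−y=1; I=1, D=e−e_prev=1; u=2·1+0·1+3/4·1=2.75; next y=2/5·0+1/2·2.75=1.375
n=1: y=1.375, sp=1, e=sp−y=-0.375; I=0.625, D=e−e_prev=-1.375; u=2·(-0.375)+0·0.625+3/4·(-1.375)=-1.78125; next y=2/5·1.375+1/2·(-1.78125)=-0.340625
n=2: y=-0.340625, sp=1, e=sp−y=1.340625; I=1.965625, D=e−e_prev=1.715625; u=2·1.340625+0·1.965625+3/4·1.715625≈3.967969; next y=2/5·(-0.340625)+1/2·3.967969≈1.847734
n=3: y≈1.847734, sp=1, e=sp−y≈-0.847734; I≈1.117891, D=e−e_prev≈-2.188359; u=2·(-0.847734)+0·1.117891+3/4·(-2.188359)≈-3.336738; next y=2/5·1.847734+1/2·(-3.336738)≈-0.929275
n=4: y≈-0.929275, sp=1, e=sp−y≈1.929275; I≈3.047166, D=e−e_prev≈2.777010; u=2·1.929275+0·3.047166+3/4·2.777010≈5.941308; next y=2/5·(-0.929275)+1/2·5.941308≈2.598944
n=5: y≈2.598944, sp=1, e=sp−y≈-1.598944; I≈1.448222, D=e−e_prev≈-3.528219; u=2·(-1.598944)+0·1.448222+3/4·(-3.528219)≈-5.844052; next y=2/5·2.598944+1/2·(-5.844052)≈-1.882449
n=6: y≈-1.882449, sp=1, e=sp−y≈2.882449; I≈4.330671, D=e−e_prev≈4.481392; u=2·2.882449+0·4.330671+3/4·4.481392≈9.125941; next y=2/5·(-1.882449)+1/2·9.125941≈3.809991
n=7: y≈3.809991, sp=1, e=sp−y≈-2.809991; I≈1.520679, D=e−e_prev≈-5.692440; u=2·(-2.809991)+0·1.520679+3/4·(-5.692440)≈-9.889313; next y=2/5·3.809991+1/2·(-9.889313)≈-3.420660
n=8: y≈-3.420660, sp=1, e=sp−y≈4.420660; I≈5.941339, D=e−e_prev≈7.230651; u=2·4.420660+0·5.941339+3/4·7.230651≈14.264308; next y=2/5·(-3.420660)+1/2·14.264308≈5.763890

0 1 2.750 0.000
1 1 -1.781 1.375
2 1 3.968 -0.341
3 1 -3.337 1.848
4 1 5.941 -0.929
5 1 -5.844 2.599
6 1 9.126 -1.882
7 1 -9.889 3.810
8 1 14.264 -3.421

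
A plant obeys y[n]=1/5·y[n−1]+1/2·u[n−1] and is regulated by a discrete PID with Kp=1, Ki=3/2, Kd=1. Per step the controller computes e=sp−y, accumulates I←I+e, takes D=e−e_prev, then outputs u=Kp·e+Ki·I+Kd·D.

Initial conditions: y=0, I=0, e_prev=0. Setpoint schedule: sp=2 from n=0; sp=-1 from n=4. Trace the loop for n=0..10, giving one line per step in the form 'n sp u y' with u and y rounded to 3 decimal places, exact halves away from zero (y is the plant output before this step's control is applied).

0 2 7.000 0.000
1 2 -4.250 3.500
2 2 14.238 -1.425
3 2 -14.456 6.834
4 -1 20.484 -5.861
5 -1 -34.177 9.070
6 -1 50.855 -15.275
7 -1 -83.843 22.373
8 -1 128.114 -37.447
9 -1 -206.086 56.568
10 -1 320.617 -91.730

(exact arithmetic carried between steps; '≈' marks a value shown rounded to 6 d.p. or computed from one; I and e_prev carry over from the previous line; the table rounds u and y to 3 d.p., halves away from zero)
n=0: y=0, sp=2, e=sp−y=2; I=2, D=e−e_prev=2; u=1·2+3/2·2+1·2=7; next y=1/5·0+1/2·7=3.5
n=1: y=3.5, sp=2, e=sp−y=-1.5; I=0.5, D=e−e_prev=-3.5; u=1·(-1.5)+3/2·0.5+1·(-3.5)=-4.25; next y=1/5·3.5+1/2·(-4.25)=-1.425
n=2: y=-1.425, sp=2, e=sp−y=3.425; I=3.925, D=e−e_prev=4.925; u=1·3.425+3/2·3.925+1·4.925=14.2375; next y=1/5·(-1.425)+1/2·14.2375=6.83375
n=3: y=6.83375, sp=2, e=sp−y=-4.83375; I=-0.90875, D=e−e_prev=-8.25875; u=1·(-4.83375)+3/2·(-0.90875)+1·(-8.25875)=-14.455625; next y=1/5·6.83375+1/2·(-14.455625)≈-5.861063
n=4: y≈-5.861063, sp=-1, e=sp−y≈4.861063; I≈3.952313, D=e−e_prev≈9.694813; u=1·4.861063+3/2·3.952313+1·9.694813≈20.484344; next y=1/5·(-5.861063)+1/2·20.484344≈9.069959
n=5: y≈9.069959, sp=-1, e=sp−y≈-10.069959; I≈-6.117647, D=e−e_prev≈-14.931022; u=1·(-10.069959)+3/2·(-6.117647)+1·(-14.931022)≈-34.177452; next y=1/5·9.069959+1/2·(-34.177452)≈-15.274734
n=6: y≈-15.274734, sp=-1, e=sp−y≈14.274734; I≈8.157087, D=e−e_prev≈24.344693; u=1·14.274734+3/2·8.157087+1·24.344693≈50.855058; next y=1/5·(-15.274734)+1/2·50.855058≈22.372582
n=7: y≈22.372582, sp=-1, e=sp−y≈-23.372582; I≈-15.215495, D=e−e_prev≈-37.647316; u=1·(-23.372582)+3/2·(-15.215495)+1·(-37.647316)≈-83.843141; next y=1/5·22.372582+1/2·(-83.843141)≈-37.447054
n=8: y≈-37.447054, sp=-1, e=sp−y≈36.447054; I≈21.231559, D=e−e_prev≈59.819636; u=1·36.447054+3/2·21.231559+1·59.819636≈128.114028; next y=1/5·(-37.447054)+1/2·128.114028≈56.567603
n=9: y≈56.567603, sp=-1, e=sp−y≈-57.567603; I≈-36.336044, D=e−e_prev≈-94.014657; u=1·(-57.567603)+3/2·(-36.336044)+1·(-94.014657)≈-206.086327; next y=1/5·56.567603+1/2·(-206.086327)≈-91.729643
n=10: y≈-91.729643, sp=-1, e=sp−y≈90.729643; I≈54.393598, D=e−e_prev≈148.297246; u=1·90.729643+3/2·54.393598+1·148.297246≈320.617287; next y=1/5·(-91.729643)+1/2·320.617287≈141.962715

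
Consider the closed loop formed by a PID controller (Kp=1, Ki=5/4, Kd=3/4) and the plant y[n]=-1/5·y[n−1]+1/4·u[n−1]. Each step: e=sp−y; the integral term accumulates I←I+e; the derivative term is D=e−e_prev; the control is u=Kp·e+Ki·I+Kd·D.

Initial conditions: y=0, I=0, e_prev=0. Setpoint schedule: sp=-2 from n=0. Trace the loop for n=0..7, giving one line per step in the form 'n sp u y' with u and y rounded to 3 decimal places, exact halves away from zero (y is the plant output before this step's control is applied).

0 -2 -6.000 0.000
1 -2 -2.500 -1.500
2 -2 -7.775 -0.325
3 -2 -4.326 -1.879
4 -2 -9.162 -0.706
5 -2 -5.569 -2.149
6 -2 -10.026 -0.962
7 -2 -6.378 -2.314

(exact arithmetic carried between steps; '≈' marks a value shown rounded to 6 d.p. or computed from one; I and e_prev carry over from the previous line; the table rounds u and y to 3 d.p., halves away from zero)
n=0: y=0, sp=-2, e=sp−y=-2; I=-2, D=e−e_prev=-2; u=1·(-2)+5/4·(-2)+3/4·(-2)=-6; next y=-1/5·0+1/4·(-6)=-1.5
n=1: y=-1.5, sp=-2, e=sp−y=-0.5; I=-2.5, D=e−e_prev=1.5; u=1·(-0.5)+5/4·(-2.5)+3/4·1.5=-2.5; next y=-1/5·(-1.5)+1/4·(-2.5)=-0.325
n=2: y=-0.325, sp=-2, e=sp−y=-1.675; I=-4.175, D=e−e_prev=-1.175; u=1·(-1.675)+5/4·(-4.175)+3/4·(-1.175)=-7.775; next y=-1/5·(-0.325)+1/4·(-7.775)=-1.87875
n=3: y=-1.87875, sp=-2, e=sp−y=-0.12125; I=-4.29625, D=e−e_prev=1.55375; u=1·(-0.12125)+5/4·(-4.29625)+3/4·1.55375=-4.32625; next y=-1/5·(-1.87875)+1/4·(-4.32625)≈-0.705813
n=4: y≈-0.705813, sp=-2, e=sp−y≈-1.294188; I≈-5.590438, D=e−e_prev≈-1.172938; u=1·(-1.294188)+5/4·(-5.590438)+3/4·(-1.172938)≈-9.161938; next y=-1/5·(-0.705813)+1/4·(-9.161938)≈-2.149322
n=5: y≈-2.149322, sp=-2, e=sp−y≈0.149322; I≈-5.441116, D=e−e_prev≈1.443509; u=1·0.149322+5/4·(-5.441116)+3/4·1.443509≈-5.569441; next y=-1/5·(-2.149322)+1/4·(-5.569441)≈-0.962496
n=6: y≈-0.962496, sp=-2, e=sp−y≈-1.037504; I≈-6.478620, D=e−e_prev≈-1.186826; u=1·(-1.037504)+5/4·(-6.478620)+3/4·(-1.186826)≈-10.025899; next y=-1/5·(-0.962496)+1/4·(-10.025899)≈-2.313975
n=7: y≈-2.313975, sp=-2, e=sp−y≈0.313975; I≈-6.164644, D=e−e_prev≈1.351480; u=1·0.313975+5/4·(-6.164644)+3/4·1.351480≈-6.378220; next y=-1/5·(-2.313975)+1/4·(-6.378220)≈-1.131760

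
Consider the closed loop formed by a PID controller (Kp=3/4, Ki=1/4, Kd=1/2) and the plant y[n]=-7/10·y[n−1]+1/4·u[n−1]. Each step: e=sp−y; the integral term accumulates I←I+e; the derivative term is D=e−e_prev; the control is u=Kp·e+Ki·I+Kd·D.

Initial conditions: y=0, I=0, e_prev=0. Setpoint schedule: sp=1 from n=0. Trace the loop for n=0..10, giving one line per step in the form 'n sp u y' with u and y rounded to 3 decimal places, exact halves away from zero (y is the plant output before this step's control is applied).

0 1 1.500 0.000
1 1 0.688 0.375
2 1 1.730 -0.091
3 1 0.890 0.496
4 1 2.240 -0.125
5 1 1.053 0.647
6 1 2.783 -0.190
7 1 1.134 0.829
8 1 3.374 -0.296
9 1 1.114 1.051
10 1 4.037 -0.457

(exact arithmetic carried between steps; '≈' marks a value shown rounded to 6 d.p. or computed from one; I and e_prev carry over from the previous line; the table rounds u and y to 3 d.p., halves away from zero)
n=0: y=0, sp=1, e=sp−y=1; I=1, D=e−e_prev=1; u=3/4·1+1/4·1+1/2·1=1.5; next y=-7/10·0+1/4·1.5=0.375
n=1: y=0.375, sp=1, e=sp−y=0.625; I=1.625, D=e−e_prev=-0.375; u=3/4·0.625+1/4·1.625+1/2·(-0.375)=0.6875; next y=-7/10·0.375+1/4·0.6875=-0.090625
n=2: y=-0.090625, sp=1, e=sp−y=1.090625; I=2.715625, D=e−e_prev=0.465625; u=3/4·1.090625+1/4·2.715625+1/2·0.465625≈1.729688; next y=-7/10·(-0.090625)+1/4·1.729688≈0.495859
n=3: y≈0.495859, sp=1, e=sp−y≈0.504141; I≈3.219766, D=e−e_prev≈-0.586484; u=3/4·0.504141+1/4·3.219766+1/2·(-0.586484)≈0.889805; next y=-7/10·0.495859+1/4·0.889805≈-0.124650
n=4: y≈-0.124650, sp=1, e=sp−y≈1.124650; I≈4.344416, D=e−e_prev≈0.620510; u=3/4·1.124650+1/4·4.344416+1/2·0.620510≈2.239847; next y=-7/10·(-0.124650)+1/4·2.239847≈0.647217
n=5: y≈0.647217, sp=1, e=sp−y≈0.352783; I≈4.697199, D=e−e_prev≈-0.771867; u=3/4·0.352783+1/4·4.697199+1/2·(-0.771867)≈1.052953; next y=-7/10·0.647217+1/4·1.052953≈-0.189814
n=6: y≈-0.189814, sp=1, e=sp−y≈1.189814; I≈5.887013, D=e−e_prev≈0.837030; u=3/4·1.189814+1/4·5.887013+1/2·0.837030≈2.782629; next y=-7/10·(-0.189814)+1/4·2.782629≈0.828527
n=7: y≈0.828527, sp=1, e=sp−y≈0.171473; I≈6.058486, D=e−e_prev≈-1.018340; u=3/4·0.171473+1/4·6.058486+1/2·(-1.018340)≈1.134057; next y=-7/10·0.828527+1/4·1.134057≈-0.296454
n=8: y≈-0.296454, sp=1, e=sp−y≈1.296454; I≈7.354940, D=e−e_prev≈1.124981; u=3/4·1.296454+1/4·7.354940+1/2·1.124981≈3.373567; next y=-7/10·(-0.296454)+1/4·3.373567≈1.050910
n=9: y≈1.050910, sp=1, e=sp−y≈-0.050910; I≈7.304031, D=e−e_prev≈-1.347364; u=3/4·(-0.050910)+1/4·7.304031+1/2·(-1.347364)≈1.114143; next y=-7/10·1.050910+1/4·1.114143≈-0.457101
n=10: y≈-0.457101, sp=1, e=sp−y≈1.457101; I≈8.761132, D=e−e_prev≈1.508011; u=3/4·1.457101+1/4·8.761132+1/2·1.508011≈4.037114; next y=-7/10·(-0.457101)+1/4·4.037114≈1.329249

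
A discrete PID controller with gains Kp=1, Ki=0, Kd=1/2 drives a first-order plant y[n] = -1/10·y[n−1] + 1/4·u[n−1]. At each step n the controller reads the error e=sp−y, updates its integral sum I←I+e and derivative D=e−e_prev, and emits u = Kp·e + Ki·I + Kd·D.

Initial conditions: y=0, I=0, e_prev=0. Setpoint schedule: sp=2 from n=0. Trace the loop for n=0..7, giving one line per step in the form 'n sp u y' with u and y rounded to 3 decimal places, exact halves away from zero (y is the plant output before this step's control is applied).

(exact arithmetic carried between steps; '≈' marks a value shown rounded to 6 d.p. or computed from one; I and e_prev carry over from the previous line; the table rounds u and y to 3 d.p., halves away from zero)
n=0: y=0, sp=2, e=sp−y=2; I=2, D=e−e_prev=2; u=1·2+0·2+1/2·2=3; next y=-1/10·0+1/4·3=0.75
n=1: y=0.75, sp=2, e=sp−y=1.25; I=3.25, D=e−e_prev=-0.75; u=1·1.25+0·3.25+1/2·(-0.75)=0.875; next y=-1/10·0.75+1/4·0.875=0.14375
n=2: y=0.14375, sp=2, e=sp−y=1.85625; I=5.10625, D=e−e_prev=0.60625; u=1·1.85625+0·5.10625+1/2·0.60625=2.159375; next y=-1/10·0.14375+1/4·2.159375≈0.525469
n=3: y≈0.525469, sp=2, e=sp−y≈1.474531; I≈6.580781, D=e−e_prev≈-0.381719; u=1·1.474531+0·6.580781+1/2·(-0.381719)≈1.283672; next y=-1/10·0.525469+1/4·1.283672≈0.268371
n=4: y≈0.268371, sp=2, e=sp−y≈1.731629; I≈8.312410, D=e−e_prev≈0.257098; u=1·1.731629+0·8.312410+1/2·0.257098≈1.860178; next y=-1/10·0.268371+1/4·1.860178≈0.438207
n=5: y≈0.438207, sp=2, e=sp−y≈1.561793; I≈9.874203, D=e−e_prev≈-0.169836; u=1·1.561793+0·9.874203+1/2·(-0.169836)≈1.476875; next y=-1/10·0.438207+1/4·1.476875≈0.325398
n=6: y≈0.325398, sp=2, e=sp−y≈1.674602; I≈11.548805, D=e−e_prev≈0.112809; u=1·1.674602+0·11.548805+1/2·0.112809≈1.731007; next y=-1/10·0.325398+1/4·1.731007≈0.400212
n=7: y≈0.400212, sp=2, e=sp−y≈1.599788; I≈13.148593, D=e−e_prev≈-0.074814; u=1·1.599788+0·13.148593+1/2·(-0.074814)≈1.562381; next y=-1/10·0.400212+1/4·1.562381≈0.350574

0 2 3.000 0.000
1 2 0.875 0.750
2 2 2.159 0.144
3 2 1.284 0.525
4 2 1.860 0.268
5 2 1.477 0.438
6 2 1.731 0.325
7 2 1.562 0.400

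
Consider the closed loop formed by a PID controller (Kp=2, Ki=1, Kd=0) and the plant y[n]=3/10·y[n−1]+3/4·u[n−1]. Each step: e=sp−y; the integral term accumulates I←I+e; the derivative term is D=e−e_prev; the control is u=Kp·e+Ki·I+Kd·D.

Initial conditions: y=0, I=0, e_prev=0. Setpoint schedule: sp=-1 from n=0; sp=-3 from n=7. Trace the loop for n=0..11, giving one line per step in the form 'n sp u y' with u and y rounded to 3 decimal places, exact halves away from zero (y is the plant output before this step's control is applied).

(exact arithmetic carried between steps; '≈' marks a value shown rounded to 6 d.p. or computed from one; I and e_prev carry over from the previous line; the table rounds u and y to 3 d.p., halves away from zero)
n=0: y=0, sp=-1, e=sp−y=-1; I=-1, D=e−e_prev=-1; u=2·(-1)+1·(-1)+0·(-1)=-3; next y=3/10·0+3/4·(-3)=-2.25
n=1: y=-2.25, sp=-1, e=sp−y=1.25; I=0.25, D=e−e_prev=2.25; u=2·1.25+1·0.25+0·2.25=2.75; next y=3/10·(-2.25)+3/4·2.75=1.3875
n=2: y=1.3875, sp=-1, e=sp−y=-2.3875; I=-2.1375, D=e−e_prev=-3.6375; u=2·(-2.3875)+1·(-2.1375)+0·(-3.6375)=-6.9125; next y=3/10·1.3875+3/4·(-6.9125)=-4.768125
n=3: y=-4.768125, sp=-1, e=sp−y=3.768125; I=1.630625, D=e−e_prev=6.155625; u=2·3.768125+1·1.630625+0·6.155625=9.166875; next y=3/10·(-4.768125)+3/4·9.166875≈5.444719
n=4: y≈5.444719, sp=-1, e=sp−y≈-6.444719; I≈-4.814094, D=e−e_prev≈-10.212844; u=2·(-6.444719)+1·(-4.814094)+0·(-10.212844)≈-17.703531; next y=3/10·5.444719+3/4·(-17.703531)≈-11.644233
n=5: y≈-11.644233, sp=-1, e=sp−y≈10.644233; I≈5.830139, D=e−e_prev≈17.088952; u=2·10.644233+1·5.830139+0·17.088952≈27.118605; next y=3/10·(-11.644233)+3/4·27.118605≈16.845684
n=6: y≈16.845684, sp=-1, e=sp−y≈-17.845684; I≈-12.015545, D=e−e_prev≈-28.489916; u=2·(-17.845684)+1·(-12.015545)+0·(-28.489916)≈-47.706912; next y=3/10·16.845684+3/4·(-47.706912)≈-30.726479
n=7: y≈-30.726479, sp=-3, e=sp−y≈27.726479; I≈15.710934, D=e−e_prev≈45.572163; u=2·27.726479+1·15.710934+0·45.572163≈71.163892; next y=3/10·(-30.726479)+3/4·71.163892≈44.154975
n=8: y≈44.154975, sp=-3, e=sp−y≈-47.154975; I≈-31.444041, D=e−e_prev≈-74.881454; u=2·(-47.154975)+1·(-31.444041)+0·(-74.881454)≈-125.753992; next y=3/10·44.154975+3/4·(-125.753992)≈-81.069001
n=9: y≈-81.069001, sp=-3, e=sp−y≈78.069001; I≈46.624960, D=e−e_prev≈125.223977; u=2·78.069001+1·46.624960+0·125.223977≈202.762963; next y=3/10·(-81.069001)+3/4·202.762963≈127.751522
n=10: y≈127.751522, sp=-3, e=sp−y≈-130.751522; I≈-84.126561, D=e−e_prev≈-208.820523; u=2·(-130.751522)+1·(-84.126561)+0·(-208.820523)≈-345.629604; next y=3/10·127.751522+3/4·(-345.629604)≈-220.896747
n=11: y≈-220.896747, sp=-3, e=sp−y≈217.896747; I≈133.770185, D=e−e_prev≈348.648268; u=2·217.896747+1·133.770185+0·348.648268≈569.563679; next y=3/10·(-220.896747)+3/4·569.563679≈360.903735

0 -1 -3.000 0.000
1 -1 2.750 -2.250
2 -1 -6.913 1.388
3 -1 9.167 -4.768
4 -1 -17.704 5.445
5 -1 27.119 -11.644
6 -1 -47.707 16.846
7 -3 71.164 -30.726
8 -3 -125.754 44.155
9 -3 202.763 -81.069
10 -3 -345.630 127.752
11 -3 569.564 -220.897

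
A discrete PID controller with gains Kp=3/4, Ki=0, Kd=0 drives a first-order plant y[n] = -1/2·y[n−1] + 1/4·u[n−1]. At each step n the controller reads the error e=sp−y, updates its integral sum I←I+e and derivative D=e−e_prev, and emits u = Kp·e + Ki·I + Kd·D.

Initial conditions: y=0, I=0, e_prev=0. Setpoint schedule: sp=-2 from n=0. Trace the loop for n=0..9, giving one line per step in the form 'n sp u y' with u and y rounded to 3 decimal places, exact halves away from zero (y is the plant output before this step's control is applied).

0 -2 -1.500 0.000
1 -2 -1.219 -0.375
2 -2 -1.412 -0.117
3 -2 -1.279 -0.294
4 -2 -1.371 -0.173
5 -2 -1.308 -0.256
6 -2 -1.351 -0.199
7 -2 -1.321 -0.238
8 -2 -1.342 -0.211
9 -2 -1.328 -0.230

(exact arithmetic carried between steps; '≈' marks a value shown rounded to 6 d.p. or computed from one; I and e_prev carry over from the previous line; the table rounds u and y to 3 d.p., halves away from zero)
n=0: y=0, sp=-2, e=sp−y=-2; I=-2, D=e−e_prev=-2; u=3/4·(-2)+0·(-2)+0·(-2)=-1.5; next y=-1/2·0+1/4·(-1.5)=-0.375
n=1: y=-0.375, sp=-2, e=sp−y=-1.625; I=-3.625, D=e−e_prev=0.375; u=3/4·(-1.625)+0·(-3.625)+0·0.375=-1.21875; next y=-1/2·(-0.375)+1/4·(-1.21875)≈-0.117188
n=2: y≈-0.117188, sp=-2, e=sp−y≈-1.882813; I≈-5.507813, D=e−e_prev≈-0.257813; u=3/4·(-1.882813)+0·(-5.507813)+0·(-0.257813)≈-1.412109; next y=-1/2·(-0.117188)+1/4·(-1.412109)≈-0.294434
n=3: y≈-0.294434, sp=-2, e=sp−y≈-1.705566; I≈-7.213379, D=e−e_prev≈0.177246; u=3/4·(-1.705566)+0·(-7.213379)+0·0.177246≈-1.279175; next y=-1/2·(-0.294434)+1/4·(-1.279175)≈-0.172577
n=4: y≈-0.172577, sp=-2, e=sp−y≈-1.827423; I≈-9.040802, D=e−e_prev≈-0.121857; u=3/4·(-1.827423)+0·(-9.040802)+0·(-0.121857)≈-1.370567; next y=-1/2·(-0.172577)+1/4·(-1.370567)≈-0.256353
n=5: y≈-0.256353, sp=-2, e=sp−y≈-1.743647; I≈-10.784449, D=e−e_prev≈0.083776; u=3/4·(-1.743647)+0·(-10.784449)+0·0.083776≈-1.307735; next y=-1/2·(-0.256353)+1/4·(-1.307735)≈-0.198757
n=6: y≈-0.198757, sp=-2, e=sp−y≈-1.801243; I≈-12.585692, D=e−e_prev≈-0.057596; u=3/4·(-1.801243)+0·(-12.585692)+0·(-0.057596)≈-1.350932; next y=-1/2·(-0.198757)+1/4·(-1.350932)≈-0.238355
n=7: y≈-0.238355, sp=-2, e=sp−y≈-1.761645; I≈-14.347337, D=e−e_prev≈0.039597; u=3/4·(-1.761645)+0·(-14.347337)+0·0.039597≈-1.321234; next y=-1/2·(-0.238355)+1/4·(-1.321234)≈-0.211131
n=8: y≈-0.211131, sp=-2, e=sp−y≈-1.788869; I≈-16.136206, D=e−e_prev≈-0.027223; u=3/4·(-1.788869)+0·(-16.136206)+0·(-0.027223)≈-1.341652; next y=-1/2·(-0.211131)+1/4·(-1.341652)≈-0.229847
n=9: y≈-0.229847, sp=-2, e=sp−y≈-1.770153; I≈-17.906359, D=e−e_prev≈0.018716; u=3/4·(-1.770153)+0·(-17.906359)+0·0.018716≈-1.327615; next y=-1/2·(-0.229847)+1/4·(-1.327615)≈-0.216980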